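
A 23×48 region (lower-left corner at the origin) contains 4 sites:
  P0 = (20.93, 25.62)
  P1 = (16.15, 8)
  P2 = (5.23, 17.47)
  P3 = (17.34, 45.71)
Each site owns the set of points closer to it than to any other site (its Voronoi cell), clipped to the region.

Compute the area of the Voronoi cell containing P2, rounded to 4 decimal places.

Area of P2's cell: 313.0589

1. box [0,23]×[0,48]: [(0, 0) (23, 0) (23, 48) (0, 48)]
2. ⊥bis P2·P0 via (13.08,21.545): [(0, 46.7421) (0, 0) (23, 0) (23, 2.4353)]  |A|=565.5397
3. ⊥bis P2·P1 via (10.69,12.735): [(15.0459, 17.7579) (0, 46.7421) (0, 0.4082)]  |A|=348.5678
4. ⊥bis P2·P3 via (11.285,31.59): [(15.0459, 17.7579) (6.8864, 33.4762) (0, 36.4293) (0, 0.4082)]  |A|=313.0589
5. canonical 4-gon: [(15.0459, 17.7579) (6.8864, 33.4762) (0, 36.4293) (0, 0.4082)]
6. shoelace: 313.0589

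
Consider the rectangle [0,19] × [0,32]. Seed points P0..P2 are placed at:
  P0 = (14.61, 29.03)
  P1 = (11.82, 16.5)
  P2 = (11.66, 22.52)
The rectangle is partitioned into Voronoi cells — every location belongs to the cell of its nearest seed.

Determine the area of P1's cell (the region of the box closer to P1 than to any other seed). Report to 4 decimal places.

1. box [0,19]×[0,32]: [(0, 0) (19, 0) (19, 32) (0, 32)]
2. ⊥bis P1·P0 via (13.215,22.765): [(0, 25.7075) (0, 0) (19, 0) (19, 21.4769)]  |A|=448.2519
3. ⊥bis P1·P2 via (11.74,19.51): [(0, 19.198) (0, 0) (19, 0) (19, 19.703)]  |A|=369.5588
4. canonical 4-gon: [(0, 19.198) (0, 0) (19, 0) (19, 19.703)]
5. shoelace: 369.5588

Area of P1's cell: 369.5588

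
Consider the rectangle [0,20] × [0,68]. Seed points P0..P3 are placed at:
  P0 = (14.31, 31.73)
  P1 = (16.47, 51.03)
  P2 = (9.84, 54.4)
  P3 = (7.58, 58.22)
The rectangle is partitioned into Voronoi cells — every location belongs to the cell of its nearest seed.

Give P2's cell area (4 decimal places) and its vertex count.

Area of P2's cell: 160.8284 (4 vertices)

1. box [0,20]×[0,68]: [(0, 0) (20, 0) (20, 68) (0, 68)]
2. ⊥bis P2·P0 via (12.075,43.065): [(0, 40.6841) (20, 44.6276) (20, 68) (0, 68)]  |A|=506.8828
3. ⊥bis P2·P1 via (13.155,52.715): [(0, 40.6841) (7.8239, 42.2268) (20, 66.1816) (20, 68) (0, 68)]  |A|=375.6612
4. ⊥bis P2·P3 via (8.71,56.31): [(0, 51.157) (0, 40.6841) (7.8239, 42.2268) (17.6797, 61.6167)]  |A|=160.8284
5. canonical 4-gon: [(0, 51.157) (0, 40.6841) (7.8239, 42.2268) (17.6797, 61.6167)]
6. shoelace: 160.8284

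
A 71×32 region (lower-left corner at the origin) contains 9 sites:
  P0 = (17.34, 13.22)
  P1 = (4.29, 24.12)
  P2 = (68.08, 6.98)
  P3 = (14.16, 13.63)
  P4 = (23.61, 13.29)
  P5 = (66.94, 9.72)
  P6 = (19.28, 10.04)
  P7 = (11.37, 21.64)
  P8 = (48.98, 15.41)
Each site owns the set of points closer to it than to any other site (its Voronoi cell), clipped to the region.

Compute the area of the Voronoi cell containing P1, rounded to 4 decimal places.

1. box [0,71]×[0,32]: [(0, 0) (71, 0) (71, 32) (0, 32)]
2. ⊥bis P1·P0 via (10.815,18.67): [(0, 5.7218) (21.9489, 32) (0, 32)]  |A|=288.3888
3. ⊥bis P1·P2 via (36.185,15.55): [(0, 5.7218) (21.9489, 32) (0, 32)]  |A|=288.3888
4. ⊥bis P1·P3 via (9.225,18.875): [(0, 10.1952) (17.4505, 26.6144) (21.9489, 32) (0, 32)]  |A|=249.3566
5. ⊥bis P1·P4 via (13.95,18.705): [(0, 10.1952) (17.4505, 26.6144) (20.2879, 30.0114) (21.4026, 32) (0, 32)]  |A|=248.8135
6. ⊥bis P1·P5 via (35.615,16.92): [(0, 10.1952) (17.4505, 26.6144) (20.2879, 30.0114) (21.4026, 32) (0, 32)]  |A|=248.8135
7. ⊥bis P1·P6 via (11.785,17.08): [(0, 10.1952) (17.4505, 26.6144) (20.2879, 30.0114) (21.4026, 32) (0, 32)]  |A|=248.8135
8. ⊥bis P1·P7 via (7.83,22.88): [(0, 10.1952) (5.0517, 14.9483) (11.0246, 32) (0, 32)]  |A|=149.069
9. ⊥bis P1·P8 via (26.635,19.765): [(0, 10.1952) (5.0517, 14.9483) (11.0246, 32) (0, 32)]  |A|=149.069
10. canonical 4-gon: [(0, 10.1952) (5.0517, 14.9483) (11.0246, 32) (0, 32)]
11. shoelace: 149.069

Area of P1's cell: 149.0690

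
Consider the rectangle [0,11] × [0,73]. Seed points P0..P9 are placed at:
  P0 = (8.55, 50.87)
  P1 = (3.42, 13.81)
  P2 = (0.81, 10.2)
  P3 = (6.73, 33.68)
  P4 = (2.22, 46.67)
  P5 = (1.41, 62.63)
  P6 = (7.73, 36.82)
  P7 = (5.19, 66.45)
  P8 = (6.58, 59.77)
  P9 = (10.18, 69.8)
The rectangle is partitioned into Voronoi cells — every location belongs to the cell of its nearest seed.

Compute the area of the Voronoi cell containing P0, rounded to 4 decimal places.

1. box [0,11]×[0,73]: [(0, 0) (11, 0) (11, 73) (0, 73)]
2. ⊥bis P0·P1 via (5.985,32.34): [(0, 33.1685) (11, 31.6458) (11, 73) (0, 73)]  |A|=446.5215
3. ⊥bis P0·P2 via (4.68,30.535): [(0, 33.1685) (11, 31.6458) (11, 73) (0, 73)]  |A|=446.5215
4. ⊥bis P0·P3 via (7.64,42.275): [(0, 43.0839) (11, 41.9193) (11, 73) (0, 73)]  |A|=335.4827
5. ⊥bis P0·P4 via (5.385,48.77): [(0, 56.886) (9.8497, 42.041) (11, 41.9193) (11, 73) (0, 73)]  |A|=267.5095
6. ⊥bis P0·P5 via (4.98,56.75): [(1.4944, 54.6337) (9.8497, 42.041) (11, 41.9193) (11, 60.405)]  |A|=94.5931
7. ⊥bis P0·P6 via (8.14,43.845): [(1.4944, 54.6337) (8.6734, 43.8139) (11, 43.6781) (11, 60.405)]  |A|=91.5991
8. ⊥bis P0·P7 via (6.87,58.66): [(8.8177, 59.08) (1.4944, 54.6337) (8.6734, 43.8139) (11, 43.6781) (11, 59.5507)]  |A|=90.6669
9. ⊥bis P0·P8 via (7.565,55.32): [(1.8747, 54.0605) (8.6734, 43.8139) (11, 43.6781) (11, 56.0803)]  |A|=68.045
10. ⊥bis P0·P9 via (9.365,60.335): [(1.8747, 54.0605) (8.6734, 43.8139) (11, 43.6781) (11, 56.0803)]  |A|=68.045
11. canonical 4-gon: [(1.8747, 54.0605) (8.6734, 43.8139) (11, 43.6781) (11, 56.0803)]
12. shoelace: 68.045

Area of P0's cell: 68.0450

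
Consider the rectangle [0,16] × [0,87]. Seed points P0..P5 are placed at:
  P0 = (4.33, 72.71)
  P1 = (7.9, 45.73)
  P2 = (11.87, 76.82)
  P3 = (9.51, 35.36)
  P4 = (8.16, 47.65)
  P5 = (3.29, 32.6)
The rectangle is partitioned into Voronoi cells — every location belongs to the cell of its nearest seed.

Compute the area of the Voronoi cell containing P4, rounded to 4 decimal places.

1. box [0,16]×[0,87]: [(0, 0) (16, 0) (16, 87) (0, 87)]
2. ⊥bis P4·P0 via (6.245,60.18): [(0, 59.2256) (0, 0) (16, 0) (16, 61.6709)]  |A|=967.1716
3. ⊥bis P4·P1 via (8.03,46.69): [(0, 59.2256) (0, 47.7774) (16, 45.6107) (16, 61.6709)]  |A|=220.0666
4. ⊥bis P4·P2 via (10.015,62.235): [(15.2961, 61.5633) (0, 59.2256) (0, 47.7774) (16, 45.6107) (16, 61.4738)]  |A|=219.9972
5. ⊥bis P4·P3 via (8.835,41.505): [(15.2961, 61.5633) (0, 59.2256) (0, 47.7774) (16, 45.6107) (16, 61.4738)]  |A|=219.9972
6. ⊥bis P4·P5 via (5.725,40.125): [(15.2961, 61.5633) (0, 59.2256) (0, 47.7774) (16, 45.6107) (16, 61.4738)]  |A|=219.9972
7. canonical 5-gon: [(15.2961, 61.5633) (0, 59.2256) (0, 47.7774) (16, 45.6107) (16, 61.4738)]
8. shoelace: 219.9972

Area of P4's cell: 219.9972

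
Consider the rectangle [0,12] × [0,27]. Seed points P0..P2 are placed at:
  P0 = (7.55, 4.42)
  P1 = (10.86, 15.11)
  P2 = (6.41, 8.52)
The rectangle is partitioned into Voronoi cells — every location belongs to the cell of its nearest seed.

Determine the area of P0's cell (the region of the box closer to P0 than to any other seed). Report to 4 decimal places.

1. box [0,12]×[0,27]: [(0, 0) (12, 0) (12, 27) (0, 27)]
2. ⊥bis P0·P1 via (9.205,9.765): [(0, 12.6152) (0, 0) (12, 0) (12, 8.8996)]  |A|=129.0886
3. ⊥bis P0·P2 via (6.98,6.47): [(0, 4.5292) (0, 0) (12, 0) (12, 7.8658)]  |A|=74.3701
4. canonical 4-gon: [(0, 4.5292) (0, 0) (12, 0) (12, 7.8658)]
5. shoelace: 74.3701

Area of P0's cell: 74.3701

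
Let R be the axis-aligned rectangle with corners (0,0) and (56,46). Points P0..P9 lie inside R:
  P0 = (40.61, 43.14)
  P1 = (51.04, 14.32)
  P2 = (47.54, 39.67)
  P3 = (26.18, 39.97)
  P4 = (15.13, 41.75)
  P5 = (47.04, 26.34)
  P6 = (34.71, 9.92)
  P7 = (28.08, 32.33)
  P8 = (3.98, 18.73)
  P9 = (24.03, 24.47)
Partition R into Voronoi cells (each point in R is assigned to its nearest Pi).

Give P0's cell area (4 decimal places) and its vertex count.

1. box [0,56]×[0,46]: [(0, 0) (56, 0) (56, 46) (0, 46)]
2. ⊥bis P0·P1 via (45.825,28.73): [(0, 12.1459) (56, 32.4123) (56, 46) (0, 46)]  |A|=1328.37
3. ⊥bis P0·P2 via (44.075,41.405): [(0, 12.1459) (35.9364, 25.1513) (46.3758, 46) (0, 46)]  |A|=1091.7358
4. ⊥bis P0·P3 via (33.395,41.555): [(36.6747, 26.6257) (46.3758, 46) (32.4185, 46)]  |A|=135.2064
5. ⊥bis P0·P4 via (27.87,42.445): [(36.6747, 26.6257) (46.3758, 46) (32.4185, 46)]  |A|=135.2064
6. ⊥bis P0·P5 via (43.825,34.74): [(35.585, 31.5862) (40.0058, 33.2782) (46.3758, 46) (32.4185, 46)]  |A|=123.3198
7. ⊥bis P0·P6 via (37.66,26.53): [(35.585, 31.5862) (40.0058, 33.2782) (46.3758, 46) (32.4185, 46)]  |A|=123.3198
8. ⊥bis P0·P7 via (34.345,37.735): [(34.1963, 37.9073) (38.6407, 32.7558) (40.0058, 33.2782) (46.3758, 46) (32.4185, 46)]  |A|=112.8498
9. ⊥bis P0·P8 via (22.295,30.935): [(34.1963, 37.9073) (38.6407, 32.7558) (40.0058, 33.2782) (46.3758, 46) (32.4185, 46)]  |A|=112.8498
10. ⊥bis P0·P9 via (32.32,33.805): [(34.1963, 37.9073) (38.6407, 32.7558) (40.0058, 33.2782) (46.3758, 46) (32.4185, 46)]  |A|=112.8498
11. canonical 5-gon: [(34.1963, 37.9073) (38.6407, 32.7558) (40.0058, 33.2782) (46.3758, 46) (32.4185, 46)]
12. shoelace: 112.8498

Area of P0's cell: 112.8498 (5 vertices)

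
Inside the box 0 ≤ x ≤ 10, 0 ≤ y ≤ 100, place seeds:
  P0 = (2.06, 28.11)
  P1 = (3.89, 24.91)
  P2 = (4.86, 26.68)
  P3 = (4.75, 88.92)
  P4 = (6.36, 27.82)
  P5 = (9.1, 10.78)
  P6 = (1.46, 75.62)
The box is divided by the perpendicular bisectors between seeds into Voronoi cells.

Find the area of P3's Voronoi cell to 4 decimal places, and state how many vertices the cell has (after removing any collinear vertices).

Area of P3's cell: 181.9876 (4 vertices)

1. box [0,10]×[0,100]: [(0, 0) (10, 0) (10, 100) (0, 100)]
2. ⊥bis P3·P0 via (3.405,58.515): [(0, 58.6656) (10, 58.2233) (10, 100) (0, 100)]  |A|=415.5556
3. ⊥bis P3·P1 via (4.32,56.915): [(0, 58.6656) (10, 58.2233) (10, 100) (0, 100)]  |A|=415.5556
4. ⊥bis P3·P2 via (4.805,57.8): [(0, 58.6656) (10, 58.2233) (10, 100) (0, 100)]  |A|=415.5556
5. ⊥bis P3·P4 via (5.555,58.37): [(0, 58.6656) (6.2618, 58.3886) (10, 58.4871) (10, 100) (0, 100)]  |A|=415.0624
6. ⊥bis P3·P5 via (6.925,49.85): [(0, 58.6656) (6.2618, 58.3886) (10, 58.4871) (10, 100) (0, 100)]  |A|=415.0624
7. ⊥bis P3·P6 via (3.105,82.27): [(0, 83.0381) (10, 80.5644) (10, 100) (0, 100)]  |A|=181.9876
8. canonical 4-gon: [(0, 83.0381) (10, 80.5644) (10, 100) (0, 100)]
9. shoelace: 181.9876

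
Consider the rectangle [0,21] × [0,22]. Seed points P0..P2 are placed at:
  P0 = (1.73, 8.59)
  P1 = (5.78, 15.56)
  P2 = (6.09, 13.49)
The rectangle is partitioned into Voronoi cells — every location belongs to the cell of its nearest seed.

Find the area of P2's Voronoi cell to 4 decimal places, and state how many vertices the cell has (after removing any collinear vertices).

Area of P2's cell: 201.3000 (4 vertices)

1. box [0,21]×[0,22]: [(0, 0) (21, 0) (21, 22) (0, 22)]
2. ⊥bis P2·P0 via (3.91,11.04): [(0, 14.5191) (16.3173, 0) (21, 0) (21, 22) (0, 22)]  |A|=343.5434
3. ⊥bis P2·P1 via (5.935,14.525): [(0.8493, 13.7634) (16.3173, 0) (21, 0) (21, 16.7811)]  |A|=201.3
4. canonical 4-gon: [(0.8493, 13.7634) (16.3173, 0) (21, 0) (21, 16.7811)]
5. shoelace: 201.3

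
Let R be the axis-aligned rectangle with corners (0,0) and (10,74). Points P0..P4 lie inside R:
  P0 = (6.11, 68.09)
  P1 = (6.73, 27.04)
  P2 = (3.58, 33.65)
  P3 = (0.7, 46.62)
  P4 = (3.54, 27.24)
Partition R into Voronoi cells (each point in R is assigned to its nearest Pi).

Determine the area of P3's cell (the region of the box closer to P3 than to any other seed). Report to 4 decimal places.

Area of P3's cell: 161.8303

1. box [0,10]×[0,74]: [(0, 0) (10, 0) (10, 74) (0, 74)]
2. ⊥bis P3·P0 via (3.405,57.355): [(0, 58.213) (0, 0) (10, 0) (10, 55.6932)]  |A|=569.5309
3. ⊥bis P3·P1 via (3.715,36.83): [(0, 58.213) (0, 35.6859) (10, 38.7656) (10, 55.6932)]  |A|=197.2735
4. ⊥bis P3·P2 via (2.14,40.135): [(0, 58.213) (0, 39.6598) (10, 41.8803) (10, 55.6932)]  |A|=161.8303
5. ⊥bis P3·P4 via (2.12,36.93): [(0, 58.213) (0, 39.6598) (10, 41.8803) (10, 55.6932)]  |A|=161.8303
6. canonical 4-gon: [(0, 58.213) (0, 39.6598) (10, 41.8803) (10, 55.6932)]
7. shoelace: 161.8303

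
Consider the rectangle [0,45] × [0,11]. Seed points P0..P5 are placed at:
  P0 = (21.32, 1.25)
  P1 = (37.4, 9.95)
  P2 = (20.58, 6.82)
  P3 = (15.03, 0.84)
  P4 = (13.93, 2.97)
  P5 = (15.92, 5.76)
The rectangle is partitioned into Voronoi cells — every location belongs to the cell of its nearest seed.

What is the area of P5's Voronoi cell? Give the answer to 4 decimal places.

1. box [0,45]×[0,11]: [(0, 0) (45, 0) (45, 11) (0, 11)]
2. ⊥bis P5·P0 via (18.62,3.505): [(0, 0) (15.6927, 0) (24.8797, 11) (0, 11)]  |A|=223.1481
3. ⊥bis P5·P1 via (26.66,7.855): [(0, 0) (15.6927, 0) (24.8797, 11) (0, 11)]  |A|=223.1481
4. ⊥bis P5·P2 via (18.25,6.29): [(0, 0) (15.6927, 0) (18.8271, 3.753) (17.1786, 11) (0, 11)]  |A|=195.2431
5. ⊥bis P5·P3 via (15.475,3.3): [(0, 6.0993) (18.0585, 2.8327) (18.8271, 3.753) (17.1786, 11) (0, 11)]  |A|=117.9447
6. ⊥bis P5·P4 via (14.925,4.365): [(16.7386, 3.0714) (18.0585, 2.8327) (18.8271, 3.753) (17.1786, 11) (5.6227, 11)]  |A|=54.6397
7. canonical 5-gon: [(16.7386, 3.0714) (18.0585, 2.8327) (18.8271, 3.753) (17.1786, 11) (5.6227, 11)]
8. shoelace: 54.6397

Area of P5's cell: 54.6397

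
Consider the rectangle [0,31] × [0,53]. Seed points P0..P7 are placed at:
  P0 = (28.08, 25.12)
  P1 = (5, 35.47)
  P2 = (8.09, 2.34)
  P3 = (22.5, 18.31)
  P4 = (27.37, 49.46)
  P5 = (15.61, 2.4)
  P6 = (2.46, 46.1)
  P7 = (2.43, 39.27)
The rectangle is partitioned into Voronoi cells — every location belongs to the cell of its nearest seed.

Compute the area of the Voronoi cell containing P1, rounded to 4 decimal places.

1. box [0,31]×[0,53]: [(0, 0) (31, 0) (31, 53) (0, 53)]
2. ⊥bis P1·P0 via (16.54,30.295): [(0, 0) (2.9545, 0) (26.7218, 53) (0, 53)]  |A|=786.423
3. ⊥bis P1·P2 via (6.545,18.905): [(0, 18.2946) (11.6456, 19.3807) (26.7218, 53) (0, 53)]  |A|=651.2672
4. ⊥bis P1·P3 via (13.75,26.89): [(0, 18.2946) (5.8572, 18.8409) (16.0775, 29.2636) (26.7218, 53) (0, 53)]  |A|=623.8607
5. ⊥bis P1·P4 via (16.185,42.465): [(0, 18.2946) (5.8572, 18.8409) (16.0775, 29.2636) (19.5702, 37.0521) (9.5965, 53) (0, 53)]  |A|=487.3044
6. ⊥bis P1·P5 via (10.305,18.935): [(0, 18.2946) (5.8572, 18.8409) (16.0775, 29.2636) (19.5702, 37.0521) (9.5965, 53) (0, 53)]  |A|=487.3044
7. ⊥bis P1·P6 via (3.73,40.785): [(0, 39.8937) (0, 18.2946) (5.8572, 18.8409) (16.0775, 29.2636) (19.5702, 37.0521) (15.4798, 43.5926)]  |A|=340.7238
8. ⊥bis P1·P7 via (3.715,37.37): [(11.5149, 42.6452) (0, 34.8575) (0, 18.2946) (5.8572, 18.8409) (16.0775, 29.2636) (19.5702, 37.0521) (15.4798, 43.5926)]  |A|=311.7281
9. canonical 7-gon: [(11.5149, 42.6452) (0, 34.8575) (0, 18.2946) (5.8572, 18.8409) (16.0775, 29.2636) (19.5702, 37.0521) (15.4798, 43.5926)]
10. shoelace: 311.7281

Area of P1's cell: 311.7281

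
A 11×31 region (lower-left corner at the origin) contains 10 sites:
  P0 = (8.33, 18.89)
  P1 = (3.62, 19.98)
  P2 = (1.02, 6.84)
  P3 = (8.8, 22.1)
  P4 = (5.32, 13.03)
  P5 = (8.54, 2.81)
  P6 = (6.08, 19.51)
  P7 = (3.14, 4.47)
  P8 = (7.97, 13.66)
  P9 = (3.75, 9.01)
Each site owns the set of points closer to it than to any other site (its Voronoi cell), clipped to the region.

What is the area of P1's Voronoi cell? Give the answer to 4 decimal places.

Area of P1's cell: 64.1092

1. box [0,11]×[0,31]: [(0, 0) (11, 0) (11, 31) (0, 31)]
2. ⊥bis P1·P0 via (5.975,19.435): [(0, 0) (1.4773, 0) (8.6514, 31) (0, 31)]  |A|=156.9949
3. ⊥bis P1·P2 via (2.32,13.41): [(0, 13.8691) (4.4817, 12.9823) (8.6514, 31) (0, 31)]  |A|=116.3271
4. ⊥bis P1·P3 via (6.21,21.04): [(0, 13.8691) (4.4817, 12.9823) (6.2972, 20.8271) (2.1337, 31) (0, 31)]  |A|=83.175
5. ⊥bis P1·P4 via (4.47,16.505): [(0, 15.4116) (5.3466, 16.7194) (6.2972, 20.8271) (2.1337, 31) (0, 31)]  |A|=70.2935
6. ⊥bis P1·P5 via (6.08,11.395): [(0, 15.4116) (5.3466, 16.7194) (6.2972, 20.8271) (2.1337, 31) (0, 31)]  |A|=70.2935
7. ⊥bis P1·P6 via (4.85,19.745): [(0, 15.4116) (4.2193, 16.4437) (5.4515, 22.8933) (2.1337, 31) (0, 31)]  |A|=64.1092
8. ⊥bis P1·P7 via (3.38,12.225): [(0, 15.4116) (4.2193, 16.4437) (5.4515, 22.8933) (2.1337, 31) (0, 31)]  |A|=64.1092
9. ⊥bis P1·P8 via (5.795,16.82): [(0, 15.4116) (4.2193, 16.4437) (5.4515, 22.8933) (2.1337, 31) (0, 31)]  |A|=64.1092
10. ⊥bis P1·P9 via (3.685,14.495): [(0, 15.4116) (4.2193, 16.4437) (5.4515, 22.8933) (2.1337, 31) (0, 31)]  |A|=64.1092
11. canonical 5-gon: [(0, 15.4116) (4.2193, 16.4437) (5.4515, 22.8933) (2.1337, 31) (0, 31)]
12. shoelace: 64.1092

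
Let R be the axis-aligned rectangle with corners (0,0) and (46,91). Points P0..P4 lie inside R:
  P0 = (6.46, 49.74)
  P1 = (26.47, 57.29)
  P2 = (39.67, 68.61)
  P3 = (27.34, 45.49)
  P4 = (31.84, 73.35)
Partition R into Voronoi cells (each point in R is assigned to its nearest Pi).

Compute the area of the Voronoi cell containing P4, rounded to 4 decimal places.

Area of P4's cell: 852.5249

1. box [0,46]×[0,91]: [(0, 0) (46, 0) (46, 91) (0, 91)]
2. ⊥bis P4·P0 via (19.15,61.545): [(0, 82.1306) (46, 32.6821) (46, 91) (0, 91)]  |A|=1545.3069
3. ⊥bis P4·P1 via (29.155,65.32): [(0, 82.1306) (9.5356, 71.8802) (46, 59.6875) (46, 91) (0, 91)]  |A|=1052.939
4. ⊥bis P4·P2 via (35.755,70.98): [(0, 82.1306) (9.5356, 71.8802) (31.7944, 64.4375) (46, 87.9037) (46, 91) (0, 91)]  |A|=852.5249
5. ⊥bis P4·P3 via (29.59,59.42): [(0, 82.1306) (9.5356, 71.8802) (31.7944, 64.4375) (46, 87.9037) (46, 91) (0, 91)]  |A|=852.5249
6. canonical 6-gon: [(0, 82.1306) (9.5356, 71.8802) (31.7944, 64.4375) (46, 87.9037) (46, 91) (0, 91)]
7. shoelace: 852.5249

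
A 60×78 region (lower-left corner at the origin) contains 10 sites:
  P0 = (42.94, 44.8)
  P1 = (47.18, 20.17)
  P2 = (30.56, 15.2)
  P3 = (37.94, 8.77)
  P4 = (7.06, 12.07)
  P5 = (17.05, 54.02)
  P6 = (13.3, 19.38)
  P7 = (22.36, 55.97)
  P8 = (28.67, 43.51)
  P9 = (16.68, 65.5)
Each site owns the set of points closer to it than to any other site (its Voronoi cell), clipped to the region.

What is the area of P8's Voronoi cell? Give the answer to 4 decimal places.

1. box [0,60]×[0,78]: [(0, 0) (60, 0) (60, 78) (0, 78)]
2. ⊥bis P8·P0 via (35.805,44.155): [(0, 0) (39.7966, 0) (32.7454, 78) (0, 78)]  |A|=2829.1387
3. ⊥bis P8·P1 via (37.925,31.84): [(0, 1.7632) (36.9856, 31.095) (32.7454, 78) (0, 78)]  |A|=2177.7939
4. ⊥bis P8·P2 via (29.615,29.355): [(0, 27.3779) (35.2674, 29.7324) (36.9856, 31.095) (32.7454, 78) (0, 78)]  |A|=1726.1131
5. ⊥bis P8·P3 via (33.305,26.14): [(0, 27.3779) (35.2674, 29.7324) (36.9856, 31.095) (32.7454, 78) (0, 78)]  |A|=1726.1131
6. ⊥bis P8·P4 via (17.865,27.79): [(0, 40.0693) (16.8299, 28.5015) (35.2674, 29.7324) (36.9856, 31.095) (32.7454, 78) (0, 78)]  |A|=1619.3149
7. ⊥bis P8·P5 via (22.86,48.765): [(9.2466, 33.7138) (16.8299, 28.5015) (35.2674, 29.7324) (36.9856, 31.095) (34.2499, 61.3578)]  |A|=490.016
8. ⊥bis P8·P6 via (20.985,31.445): [(12.2353, 37.0182) (24.7736, 29.0318) (35.2674, 29.7324) (36.9856, 31.095) (34.2499, 61.3578)]  |A|=434.6517
9. ⊥bis P8·P7 via (25.515,49.74): [(22.2433, 48.0831) (12.2353, 37.0182) (24.7736, 29.0318) (35.2674, 29.7324) (36.9856, 31.095) (34.8718, 54.4785)]  |A|=389.2252
10. ⊥bis P8·P9 via (22.675,54.505): [(22.2433, 48.0831) (12.2353, 37.0182) (24.7736, 29.0318) (35.2674, 29.7324) (36.9856, 31.095) (34.8718, 54.4785)]  |A|=389.2252
11. canonical 6-gon: [(22.2433, 48.0831) (12.2353, 37.0182) (24.7736, 29.0318) (35.2674, 29.7324) (36.9856, 31.095) (34.8718, 54.4785)]
12. shoelace: 389.2252

Area of P8's cell: 389.2252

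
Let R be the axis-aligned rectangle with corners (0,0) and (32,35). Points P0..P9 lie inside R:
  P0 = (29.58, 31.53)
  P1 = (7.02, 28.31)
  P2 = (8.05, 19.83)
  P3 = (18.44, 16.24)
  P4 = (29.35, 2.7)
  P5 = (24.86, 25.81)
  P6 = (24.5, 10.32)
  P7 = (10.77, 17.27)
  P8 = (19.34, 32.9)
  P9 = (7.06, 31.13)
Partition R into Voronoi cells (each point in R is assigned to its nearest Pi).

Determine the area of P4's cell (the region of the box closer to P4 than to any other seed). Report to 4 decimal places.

1. box [0,32]×[0,35]: [(0, 0) (32, 0) (32, 35) (0, 35)]
2. ⊥bis P4·P0 via (29.465,17.115): [(0, 17.3501) (0, 0) (32, 0) (32, 17.0948)]  |A|=551.1175
3. ⊥bis P4·P1 via (18.185,15.505): [(20.117, 17.1896) (0.4025, 0) (32, 0) (32, 17.0948)]  |A|=373.1422
4. ⊥bis P4·P2 via (18.7,11.265): [(23.4434, 17.163) (9.6404, 0) (32, 0) (32, 17.0948)]  |A|=265.0163
5. ⊥bis P4·P3 via (23.895,9.47): [(12.1421, 0) (32, 0) (32, 16.0007)]  |A|=158.8698
6. ⊥bis P4·P5 via (27.105,14.255): [(30.7004, 14.9536) (12.1421, 0) (32, 0) (32, 15.206)]  |A|=158.3535
7. ⊥bis P4·P6 via (26.925,6.51): [(16.6969, 0) (32, 0) (32, 9.7402)]  |A|=74.5272
8. ⊥bis P4·P7 via (20.06,9.985): [(16.6969, 0) (32, 0) (32, 9.7402)]  |A|=74.5272
9. ⊥bis P4·P8 via (24.345,17.8): [(16.6969, 0) (32, 0) (32, 9.7402)]  |A|=74.5272
10. ⊥bis P4·P9 via (18.205,16.915): [(16.6969, 0) (32, 0) (32, 9.7402)]  |A|=74.5272
11. canonical 3-gon: [(16.6969, 0) (32, 0) (32, 9.7402)]
12. shoelace: 74.5272

Area of P4's cell: 74.5272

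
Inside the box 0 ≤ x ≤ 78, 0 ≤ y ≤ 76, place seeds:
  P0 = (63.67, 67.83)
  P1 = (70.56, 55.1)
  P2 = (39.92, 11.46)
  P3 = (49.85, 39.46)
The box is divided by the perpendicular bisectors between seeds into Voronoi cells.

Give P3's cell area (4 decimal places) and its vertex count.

1. box [0,78]×[0,76]: [(0, 0) (78, 0) (78, 76) (0, 76)]
2. ⊥bis P3·P0 via (56.76,53.645): [(0, 0) (78, 0) (78, 43.2983) (10.8692, 76) (0, 76)]  |A|=4830.3527
3. ⊥bis P3·P1 via (60.205,47.28): [(0, 0) (78, 0) (78, 23.7164) (54.6057, 54.6944) (10.8692, 76) (0, 76)]  |A|=4601.3007
4. ⊥bis P3·P2 via (44.885,25.46): [(0, 41.3781) (78, 13.716) (78, 23.7164) (54.6057, 54.6944) (10.8692, 76) (0, 76)]  |A|=2452.6289
5. canonical 6-gon: [(0, 41.3781) (78, 13.716) (78, 23.7164) (54.6057, 54.6944) (10.8692, 76) (0, 76)]
6. shoelace: 2452.6289

Area of P3's cell: 2452.6289 (6 vertices)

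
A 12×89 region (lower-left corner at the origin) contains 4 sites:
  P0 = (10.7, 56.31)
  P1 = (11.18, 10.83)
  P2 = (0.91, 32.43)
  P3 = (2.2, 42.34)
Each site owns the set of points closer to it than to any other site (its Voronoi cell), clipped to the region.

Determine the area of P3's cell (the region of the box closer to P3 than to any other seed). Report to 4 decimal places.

Area of P3's cell: 153.5090

1. box [0,12]×[0,89]: [(0, 0) (12, 0) (12, 89) (0, 89)]
2. ⊥bis P3·P0 via (6.45,49.325): [(0, 53.2495) (0, 0) (12, 0) (12, 45.9481)]  |A|=595.1856
3. ⊥bis P3·P1 via (6.69,26.585): [(0, 53.2495) (0, 24.6784) (12, 28.0983) (12, 45.9481)]  |A|=278.5253
4. ⊥bis P3·P2 via (1.555,37.385): [(0, 53.2495) (0, 37.5874) (12, 36.0254) (12, 45.9481)]  |A|=153.509
5. canonical 4-gon: [(0, 53.2495) (0, 37.5874) (12, 36.0254) (12, 45.9481)]
6. shoelace: 153.509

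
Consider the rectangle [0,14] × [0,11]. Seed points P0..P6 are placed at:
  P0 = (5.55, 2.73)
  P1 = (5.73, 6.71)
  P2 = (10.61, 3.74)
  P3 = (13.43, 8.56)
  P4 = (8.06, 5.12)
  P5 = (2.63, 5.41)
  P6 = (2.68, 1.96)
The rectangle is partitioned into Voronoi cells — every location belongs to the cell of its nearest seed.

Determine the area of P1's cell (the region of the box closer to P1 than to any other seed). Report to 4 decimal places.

Area of P1's cell: 28.7355

1. box [0,14]×[0,11]: [(0, 0) (14, 0) (14, 11) (0, 11)]
2. ⊥bis P1·P0 via (5.64,4.72): [(0, 4.9751) (14, 4.3419) (14, 11) (0, 11)]  |A|=88.7811
3. ⊥bis P1·P2 via (8.17,5.225): [(0, 4.9751) (7.8031, 4.6222) (11.6847, 11) (0, 11)]  |A|=60.7681
4. ⊥bis P1·P3 via (9.58,7.635): [(0, 4.9751) (7.8031, 4.6222) (9.5961, 7.5682) (8.7715, 11) (0, 11)]  |A|=55.7693
5. ⊥bis P1·P4 via (6.895,5.915): [(0, 4.9751) (6.0664, 4.7007) (9.1865, 9.2729) (8.7715, 11) (0, 11)]  |A|=49.5448
6. ⊥bis P1·P5 via (4.18,6.06): [(4.7246, 4.7614) (6.0664, 4.7007) (9.1865, 9.2729) (8.7715, 11) (2.1084, 11)]  |A|=28.7355
7. ⊥bis P1·P6 via (4.205,4.335): [(4.7246, 4.7614) (6.0664, 4.7007) (9.1865, 9.2729) (8.7715, 11) (2.1084, 11)]  |A|=28.7355
8. canonical 5-gon: [(4.7246, 4.7614) (6.0664, 4.7007) (9.1865, 9.2729) (8.7715, 11) (2.1084, 11)]
9. shoelace: 28.7355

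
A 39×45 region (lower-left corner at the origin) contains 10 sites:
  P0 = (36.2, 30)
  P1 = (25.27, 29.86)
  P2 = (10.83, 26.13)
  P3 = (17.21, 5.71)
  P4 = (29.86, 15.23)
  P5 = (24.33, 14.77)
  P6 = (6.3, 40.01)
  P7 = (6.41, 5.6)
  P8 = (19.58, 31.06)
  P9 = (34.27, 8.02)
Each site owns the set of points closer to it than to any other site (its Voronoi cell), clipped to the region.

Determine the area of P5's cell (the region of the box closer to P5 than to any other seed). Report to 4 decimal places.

Area of P5's cell: 138.2785

1. box [0,39]×[0,45]: [(0, 0) (39, 0) (39, 45) (0, 45)]
2. ⊥bis P5·P0 via (30.265,22.385): [(0, 0) (39, 0) (39, 15.5771) (1.2484, 45) (0, 45)]  |A|=1199.6198
3. ⊥bis P5·P1 via (24.8,22.315): [(0, 23.8599) (0, 0) (39, 0) (39, 15.5771) (30.8374, 21.9389)]  |A|=859.2715
4. ⊥bis P5·P2 via (17.58,20.45): [(19.4308, 22.6495) (0.3717, 0) (39, 0) (39, 15.5771) (30.8374, 21.9389)]  |A|=623.2539
5. ⊥bis P5·P3 via (20.77,10.24): [(19.4308, 22.6495) (13.6782, 15.8132) (33.8001, 0) (39, 0) (39, 15.5771) (30.8374, 21.9389)]  |A|=358.9485
6. ⊥bis P5·P4 via (27.095,15): [(26.4953, 22.2094) (19.4308, 22.6495) (13.6782, 15.8132) (27.961, 4.5888)]  |A|=143.023
7. ⊥bis P5·P6 via (15.315,27.39): [(26.4953, 22.2094) (19.4308, 22.6495) (13.6782, 15.8132) (27.961, 4.5888)]  |A|=143.023
8. ⊥bis P5·P7 via (15.37,10.185): [(26.4953, 22.2094) (19.4308, 22.6495) (13.6782, 15.8132) (27.961, 4.5888)]  |A|=143.023
9. ⊥bis P5·P8 via (21.955,22.915): [(26.4953, 22.2094) (20.7603, 22.5666) (18.9062, 22.026) (13.6782, 15.8132) (27.961, 4.5888)]  |A|=142.5868
10. ⊥bis P5·P9 via (29.3,11.395): [(27.6028, 8.8957) (26.4953, 22.2094) (20.7603, 22.5666) (18.9062, 22.026) (13.6782, 15.8132) (25.8204, 6.271)]  |A|=138.2785
11. canonical 6-gon: [(27.6028, 8.8957) (26.4953, 22.2094) (20.7603, 22.5666) (18.9062, 22.026) (13.6782, 15.8132) (25.8204, 6.271)]
12. shoelace: 138.2785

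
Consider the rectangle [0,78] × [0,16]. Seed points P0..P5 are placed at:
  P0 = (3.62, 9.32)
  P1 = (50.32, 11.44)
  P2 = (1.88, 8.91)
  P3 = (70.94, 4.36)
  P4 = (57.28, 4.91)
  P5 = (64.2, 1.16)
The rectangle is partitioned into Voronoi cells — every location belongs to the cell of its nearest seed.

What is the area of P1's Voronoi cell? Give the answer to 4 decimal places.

Area of P1's cell: 424.9243

1. box [0,78]×[0,16]: [(0, 0) (78, 0) (78, 16) (0, 16)]
2. ⊥bis P1·P0 via (26.97,10.38): [(27.4412, 0) (78, 0) (78, 16) (26.7149, 16)]  |A|=814.7513
3. ⊥bis P1·P2 via (26.1,10.175): [(27.4412, 0) (78, 0) (78, 16) (26.7149, 16)]  |A|=814.7513
4. ⊥bis P1·P3 via (60.63,7.9): [(27.4412, 0) (57.9175, 0) (63.4112, 16) (26.7149, 16)]  |A|=537.3807
5. ⊥bis P1·P4 via (53.8,8.175): [(27.4412, 0) (46.1301, 0) (61.1416, 16) (26.7149, 16)]  |A|=424.9243
6. ⊥bis P1·P5 via (57.26,6.3): [(27.4412, 0) (46.1301, 0) (61.1416, 16) (26.7149, 16)]  |A|=424.9243
7. canonical 4-gon: [(27.4412, 0) (46.1301, 0) (61.1416, 16) (26.7149, 16)]
8. shoelace: 424.9243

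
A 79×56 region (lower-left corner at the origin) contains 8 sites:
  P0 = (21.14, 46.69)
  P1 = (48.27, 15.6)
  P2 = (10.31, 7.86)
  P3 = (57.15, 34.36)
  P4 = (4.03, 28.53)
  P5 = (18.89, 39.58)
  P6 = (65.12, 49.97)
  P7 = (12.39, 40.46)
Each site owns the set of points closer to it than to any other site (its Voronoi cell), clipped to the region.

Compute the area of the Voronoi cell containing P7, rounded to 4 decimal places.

Area of P7's cell: 284.5731

1. box [0,79]×[0,56]: [(0, 0) (79, 0) (79, 56) (0, 56)]
2. ⊥bis P7·P0 via (16.765,43.575): [(0, 0) (47.7904, 0) (7.9184, 56) (0, 56)]  |A|=1559.8464
3. ⊥bis P7·P1 via (30.33,28.03): [(0, 0) (10.909, 0) (29.0985, 26.2526) (7.9184, 56) (0, 56)]  |A|=1075.7293
4. ⊥bis P7·P2 via (11.35,24.16): [(0, 24.8842) (26.9586, 23.1641) (29.0985, 26.2526) (7.9184, 56) (0, 56)]  |A|=613.9596
5. ⊥bis P7·P3 via (34.77,37.41): [(0, 24.8842) (26.9586, 23.1641) (29.0985, 26.2526) (7.9184, 56) (0, 56)]  |A|=613.9596
6. ⊥bis P7·P4 via (8.21,34.495): [(0, 40.2482) (24.1212, 23.3451) (26.9586, 23.1641) (29.0985, 26.2526) (7.9184, 56) (0, 56)]  |A|=428.6602
7. ⊥bis P7·P5 via (15.64,40.02): [(0, 40.2482) (14.313, 30.2183) (16.2241, 44.3346) (7.9184, 56) (0, 56)]  |A|=284.5731
8. ⊥bis P7·P6 via (38.755,45.215): [(0, 40.2482) (14.313, 30.2183) (16.2241, 44.3346) (7.9184, 56) (0, 56)]  |A|=284.5731
9. canonical 5-gon: [(0, 40.2482) (14.313, 30.2183) (16.2241, 44.3346) (7.9184, 56) (0, 56)]
10. shoelace: 284.5731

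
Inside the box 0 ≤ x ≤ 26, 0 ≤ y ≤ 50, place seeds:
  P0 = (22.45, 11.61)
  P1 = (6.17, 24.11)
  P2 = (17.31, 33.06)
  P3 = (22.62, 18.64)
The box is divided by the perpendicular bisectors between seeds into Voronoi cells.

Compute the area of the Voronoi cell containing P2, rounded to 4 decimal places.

1. box [0,26]×[0,50]: [(0, 0) (26, 0) (26, 50) (0, 50)]
2. ⊥bis P2·P0 via (19.88,22.335): [(0, 17.5712) (26, 23.8015) (26, 50) (0, 50)]  |A|=762.1545
3. ⊥bis P2·P1 via (11.74,28.585): [(0, 43.1977) (17.2648, 21.7083) (26, 23.8015) (26, 50) (0, 50)]  |A|=540.9365
4. ⊥bis P2·P3 via (19.965,25.85): [(0, 43.1977) (15.3135, 24.1371) (26, 28.0723) (26, 50) (0, 50)]  |A|=505.4662
5. canonical 5-gon: [(0, 43.1977) (15.3135, 24.1371) (26, 28.0723) (26, 50) (0, 50)]
6. shoelace: 505.4662

Area of P2's cell: 505.4662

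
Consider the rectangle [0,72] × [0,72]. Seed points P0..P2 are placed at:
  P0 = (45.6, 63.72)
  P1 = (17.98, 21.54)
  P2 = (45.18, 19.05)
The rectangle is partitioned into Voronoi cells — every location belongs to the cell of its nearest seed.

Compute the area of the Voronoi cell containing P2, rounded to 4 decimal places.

Area of P2's cell: 1668.6098

1. box [0,72]×[0,72]: [(0, 0) (72, 0) (72, 72) (0, 72)]
2. ⊥bis P2·P0 via (45.39,41.385): [(0, 41.8118) (0, 0) (72, 0) (72, 41.1348)]  |A|=2986.0767
3. ⊥bis P2·P1 via (31.58,20.295): [(33.5209, 41.4966) (29.7221, 0) (72, 0) (72, 41.1348)]  |A|=1668.6098
4. canonical 4-gon: [(33.5209, 41.4966) (29.7221, 0) (72, 0) (72, 41.1348)]
5. shoelace: 1668.6098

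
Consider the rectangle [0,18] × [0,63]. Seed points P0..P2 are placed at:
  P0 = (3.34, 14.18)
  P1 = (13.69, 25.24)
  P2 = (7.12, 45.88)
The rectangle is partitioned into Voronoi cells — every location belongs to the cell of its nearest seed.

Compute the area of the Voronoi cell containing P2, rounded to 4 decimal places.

Area of P2's cell: 501.9702

1. box [0,18]×[0,63]: [(0, 0) (18, 0) (18, 63) (0, 63)]
2. ⊥bis P2·P0 via (5.23,30.03): [(0, 30.6536) (18, 28.5073) (18, 63) (0, 63)]  |A|=601.5518
3. ⊥bis P2·P1 via (10.405,35.56): [(0, 32.2479) (18, 37.9776) (18, 63) (0, 63)]  |A|=501.9702
4. canonical 4-gon: [(0, 32.2479) (18, 37.9776) (18, 63) (0, 63)]
5. shoelace: 501.9702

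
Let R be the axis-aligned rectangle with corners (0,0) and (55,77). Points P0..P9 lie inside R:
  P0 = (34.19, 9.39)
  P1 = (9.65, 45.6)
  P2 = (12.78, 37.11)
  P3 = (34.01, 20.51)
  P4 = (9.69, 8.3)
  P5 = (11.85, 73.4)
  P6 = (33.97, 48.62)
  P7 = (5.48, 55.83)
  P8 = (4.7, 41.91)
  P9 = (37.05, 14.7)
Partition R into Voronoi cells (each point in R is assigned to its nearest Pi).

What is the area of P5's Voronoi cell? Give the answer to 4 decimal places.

1. box [0,55]×[0,77]: [(0, 0) (55, 0) (55, 77) (0, 77)]
2. ⊥bis P5·P0 via (23.02,41.395): [(0, 33.3608) (55, 52.5563) (55, 77) (0, 77)]  |A|=1872.2794
3. ⊥bis P5·P1 via (10.75,59.5): [(0, 60.3507) (55, 55.9982) (55, 77) (0, 77)]  |A|=1035.4047
4. ⊥bis P5·P2 via (12.315,55.255): [(0, 60.3507) (51.6526, 56.2631) (55, 56.3489) (55, 77) (0, 77)]  |A|=1034.8177
5. ⊥bis P5·P3 via (22.93,46.955): [(0, 60.3507) (46.1797, 56.6962) (55, 60.3918) (55, 77) (0, 77)]  |A|=1016.0283
6. ⊥bis P5·P4 via (10.77,40.85): [(0, 60.3507) (46.1797, 56.6962) (55, 60.3918) (55, 77) (0, 77)]  |A|=1016.0283
7. ⊥bis P5·P6 via (22.91,61.01): [(0, 60.3507) (20.3659, 58.739) (40.8228, 77) (0, 77)]  |A|=542.2716
8. ⊥bis P5·P7 via (8.665,64.615): [(0, 67.7565) (21.6676, 59.9009) (40.8228, 77) (0, 77)]  |A|=449.1585
9. ⊥bis P5·P8 via (8.275,57.655): [(0, 67.7565) (21.6676, 59.9009) (40.8228, 77) (0, 77)]  |A|=449.1585
10. ⊥bis P5·P9 via (24.45,44.05): [(0, 67.7565) (21.6676, 59.9009) (40.8228, 77) (0, 77)]  |A|=449.1585
11. canonical 4-gon: [(0, 67.7565) (21.6676, 59.9009) (40.8228, 77) (0, 77)]
12. shoelace: 449.1585

Area of P5's cell: 449.1585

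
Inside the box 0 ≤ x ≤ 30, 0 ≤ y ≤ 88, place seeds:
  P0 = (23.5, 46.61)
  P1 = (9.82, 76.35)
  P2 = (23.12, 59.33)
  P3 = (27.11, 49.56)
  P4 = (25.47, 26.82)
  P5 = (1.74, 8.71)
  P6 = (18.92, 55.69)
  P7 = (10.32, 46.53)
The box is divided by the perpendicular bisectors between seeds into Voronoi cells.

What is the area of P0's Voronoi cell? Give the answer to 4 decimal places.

Area of P0's cell: 154.0451

1. box [0,30]×[0,88]: [(0, 0) (30, 0) (30, 88) (0, 88)]
2. ⊥bis P0·P1 via (16.66,61.48): [(0, 53.8166) (0, 0) (30, 0) (30, 67.6162)]  |A|=1821.4927
3. ⊥bis P0·P2 via (23.31,52.97): [(0, 52.2736) (0, 0) (30, 0) (30, 53.1699)]  |A|=1581.6524
4. ⊥bis P0·P3 via (25.305,48.085): [(21.3607, 52.9118) (0, 52.2736) (0, 0) (30, 0) (30, 42.3396)]  |A|=1534.8693
5. ⊥bis P0·P4 via (24.485,36.715): [(21.3607, 52.9118) (0, 52.2736) (0, 34.2776) (30, 37.264) (30, 42.3396)]  |A|=461.7449
6. ⊥bis P0·P5 via (12.62,27.66): [(21.3607, 52.9118) (0, 52.2736) (0, 34.9057) (0.9322, 34.3704) (30, 37.264) (30, 42.3396)]  |A|=461.4522
7. ⊥bis P0·P6 via (21.21,51.15): [(22.3362, 51.718) (0, 40.4516) (0, 34.9057) (0.9322, 34.3704) (30, 37.264) (30, 42.3396)]  |A|=316.3618
8. ⊥bis P0·P7 via (16.91,46.57): [(22.3362, 51.718) (16.8954, 48.9737) (16.9744, 35.9674) (30, 37.264) (30, 42.3396)]  |A|=154.0451
9. canonical 5-gon: [(22.3362, 51.718) (16.8954, 48.9737) (16.9744, 35.9674) (30, 37.264) (30, 42.3396)]
10. shoelace: 154.0451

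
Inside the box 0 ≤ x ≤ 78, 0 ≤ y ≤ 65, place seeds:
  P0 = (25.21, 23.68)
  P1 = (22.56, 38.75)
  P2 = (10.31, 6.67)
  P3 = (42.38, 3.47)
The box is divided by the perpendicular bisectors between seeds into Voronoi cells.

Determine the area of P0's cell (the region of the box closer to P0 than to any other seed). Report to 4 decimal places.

1. box [0,78]×[0,65]: [(0, 0) (78, 0) (78, 65) (0, 65)]
2. ⊥bis P0·P1 via (23.885,31.215): [(0, 27.0149) (0, 0) (78, 0) (78, 40.7309)]  |A|=2642.0872
3. ⊥bis P0·P2 via (17.76,15.175): [(3.534, 27.6364) (35.0839, 0) (78, 0) (78, 40.7309)]  |A|=2109.5559
4. ⊥bis P0·P3 via (33.795,13.575): [(62.564, 38.0165) (3.534, 27.6364) (26.5822, 7.4472)]  |A|=715.507
5. canonical 3-gon: [(62.564, 38.0165) (3.534, 27.6364) (26.5822, 7.4472)]
6. shoelace: 715.507

Area of P0's cell: 715.5070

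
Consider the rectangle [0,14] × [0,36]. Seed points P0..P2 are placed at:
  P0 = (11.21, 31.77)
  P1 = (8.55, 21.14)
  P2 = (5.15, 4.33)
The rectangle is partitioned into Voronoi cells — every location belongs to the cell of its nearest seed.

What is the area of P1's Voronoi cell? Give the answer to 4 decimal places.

1. box [0,14]×[0,36]: [(0, 0) (14, 0) (14, 36) (0, 36)]
2. ⊥bis P1·P0 via (9.88,26.455): [(0, 28.9273) (0, 0) (14, 0) (14, 25.424)]  |A|=380.4595
3. ⊥bis P1·P2 via (6.85,12.735): [(0, 28.9273) (0, 14.1205) (14, 11.2888) (14, 25.424)]  |A|=202.5942
4. canonical 4-gon: [(0, 28.9273) (0, 14.1205) (14, 11.2888) (14, 25.424)]
5. shoelace: 202.5942

Area of P1's cell: 202.5942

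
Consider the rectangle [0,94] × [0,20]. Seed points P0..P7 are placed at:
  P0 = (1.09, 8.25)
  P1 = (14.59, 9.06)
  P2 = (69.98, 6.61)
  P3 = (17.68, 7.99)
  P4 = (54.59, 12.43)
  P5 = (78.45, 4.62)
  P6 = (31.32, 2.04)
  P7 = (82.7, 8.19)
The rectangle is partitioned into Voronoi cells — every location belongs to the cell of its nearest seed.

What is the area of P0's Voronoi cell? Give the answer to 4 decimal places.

1. box [0,94]×[0,20]: [(0, 0) (94, 0) (94, 20) (0, 20)]
2. ⊥bis P0·P1 via (7.84,8.655): [(0, 0) (8.3593, 0) (7.1593, 20) (0, 20)]  |A|=155.186
3. ⊥bis P0·P2 via (35.535,7.43): [(0, 0) (8.3593, 0) (7.1593, 20) (0, 20)]  |A|=155.186
4. ⊥bis P0·P3 via (9.385,8.12): [(0, 0) (8.3593, 0) (7.1593, 20) (0, 20)]  |A|=155.186
5. ⊥bis P0·P4 via (27.84,10.34): [(0, 0) (8.3593, 0) (7.1593, 20) (0, 20)]  |A|=155.186
6. ⊥bis P0·P5 via (39.77,6.435): [(0, 0) (8.3593, 0) (7.1593, 20) (0, 20)]  |A|=155.186
7. ⊥bis P0·P6 via (16.205,5.145): [(0, 0) (8.3593, 0) (7.1593, 20) (0, 20)]  |A|=155.186
8. ⊥bis P0·P7 via (41.895,8.22): [(0, 0) (8.3593, 0) (7.1593, 20) (0, 20)]  |A|=155.186
9. canonical 4-gon: [(0, 0) (8.3593, 0) (7.1593, 20) (0, 20)]
10. shoelace: 155.186

Area of P0's cell: 155.1860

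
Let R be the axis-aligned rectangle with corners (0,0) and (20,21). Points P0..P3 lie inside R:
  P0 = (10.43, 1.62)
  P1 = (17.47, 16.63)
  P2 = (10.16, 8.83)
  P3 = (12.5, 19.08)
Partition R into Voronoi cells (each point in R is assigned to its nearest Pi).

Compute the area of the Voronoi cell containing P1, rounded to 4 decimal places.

Area of P1's cell: 62.8459

1. box [0,20]×[0,21]: [(0, 0) (20, 0) (20, 21) (0, 21)]
2. ⊥bis P1·P0 via (13.95,9.125): [(0, 15.6678) (20, 6.2874) (20, 21) (0, 21)]  |A|=200.4474
3. ⊥bis P1·P2 via (13.815,12.73): [(20, 6.9335) (20, 21) (4.9906, 21)]  |A|=105.5642
4. ⊥bis P1·P3 via (14.985,17.855): [(12.8872, 13.5995) (20, 6.9335) (20, 21) (16.5354, 21)]  |A|=62.8459
5. canonical 4-gon: [(12.8872, 13.5995) (20, 6.9335) (20, 21) (16.5354, 21)]
6. shoelace: 62.8459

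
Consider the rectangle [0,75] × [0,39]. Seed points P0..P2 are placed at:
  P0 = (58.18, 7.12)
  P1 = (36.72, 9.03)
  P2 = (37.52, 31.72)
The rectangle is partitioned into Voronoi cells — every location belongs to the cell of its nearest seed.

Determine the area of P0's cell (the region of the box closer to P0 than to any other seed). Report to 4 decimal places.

1. box [0,75]×[0,39]: [(0, 0) (75, 0) (75, 39) (0, 39)]
2. ⊥bis P0·P1 via (47.45,8.075): [(46.7313, 0) (75, 0) (75, 39) (50.2024, 39)]  |A|=1034.7926
3. ⊥bis P0·P2 via (47.85,19.42): [(48.509, 19.9734) (46.7313, 0) (75, 0) (75, 39) (71.164, 39)]  |A|=835.3789
4. canonical 5-gon: [(48.509, 19.9734) (46.7313, 0) (75, 0) (75, 39) (71.164, 39)]
5. shoelace: 835.3789

Area of P0's cell: 835.3789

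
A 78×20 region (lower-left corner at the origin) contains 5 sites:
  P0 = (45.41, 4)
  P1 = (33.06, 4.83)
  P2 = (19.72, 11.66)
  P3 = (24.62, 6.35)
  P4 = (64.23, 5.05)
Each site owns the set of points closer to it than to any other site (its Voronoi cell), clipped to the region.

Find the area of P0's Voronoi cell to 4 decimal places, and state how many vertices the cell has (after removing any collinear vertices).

1. box [0,78]×[0,20]: [(0, 0) (78, 0) (78, 20) (0, 20)]
2. ⊥bis P0·P1 via (39.235,4.415): [(38.9383, 0) (78, 0) (78, 20) (40.2824, 20)]  |A|=767.793
3. ⊥bis P0·P2 via (32.565,7.83): [(38.9383, 0) (78, 0) (78, 20) (40.2824, 20)]  |A|=767.793
4. ⊥bis P0·P3 via (35.015,5.175): [(38.9383, 0) (78, 0) (78, 20) (40.2824, 20)]  |A|=767.793
5. ⊥bis P0·P4 via (54.82,4.525): [(38.9383, 0) (55.0725, 0) (53.9566, 20) (40.2824, 20)]  |A|=298.0838
6. canonical 4-gon: [(38.9383, 0) (55.0725, 0) (53.9566, 20) (40.2824, 20)]
7. shoelace: 298.0838

Area of P0's cell: 298.0838 (4 vertices)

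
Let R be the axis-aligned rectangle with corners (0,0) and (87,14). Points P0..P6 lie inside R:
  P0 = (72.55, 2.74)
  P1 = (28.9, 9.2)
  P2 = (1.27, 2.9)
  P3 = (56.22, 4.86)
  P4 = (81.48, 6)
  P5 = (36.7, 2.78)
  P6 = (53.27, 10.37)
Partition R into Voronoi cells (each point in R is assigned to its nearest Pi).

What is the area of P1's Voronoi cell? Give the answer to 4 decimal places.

1. box [0,87]×[0,14]: [(0, 0) (87, 0) (87, 14) (0, 14)]
2. ⊥bis P1·P0 via (50.725,5.97): [(0, 0) (49.8415, 0) (51.9134, 14) (0, 14)]  |A|=712.2841
3. ⊥bis P1·P2 via (15.085,6.05): [(16.4645, 0) (49.8415, 0) (51.9134, 14) (13.2723, 14)]  |A|=504.1267
4. ⊥bis P1·P3 via (42.56,7.03): [(16.4645, 0) (41.4432, 0) (43.6672, 14) (13.2723, 14)]  |A|=387.6159
5. ⊥bis P1·P4 via (55.19,7.6): [(16.4645, 0) (41.4432, 0) (43.6672, 14) (13.2723, 14)]  |A|=387.6159
6. ⊥bis P1·P5 via (32.8,5.99): [(16.4645, 0) (27.8698, 0) (39.3928, 14) (13.2723, 14)]  |A|=262.6809
7. ⊥bis P1·P6 via (41.085,9.785): [(16.4645, 0) (27.8698, 0) (39.3928, 14) (13.2723, 14)]  |A|=262.6809
8. canonical 4-gon: [(16.4645, 0) (27.8698, 0) (39.3928, 14) (13.2723, 14)]
9. shoelace: 262.6809

Area of P1's cell: 262.6809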